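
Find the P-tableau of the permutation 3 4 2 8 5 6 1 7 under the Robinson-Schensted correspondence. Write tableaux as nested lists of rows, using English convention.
Insert 3: appended to row 1. P = [[3]].
Insert 4: appended to row 1. P = [[3, 4]].
Insert 2: 2 bumps 3 from row 1; 3 starts row 2. P = [[2, 4], [3]].
Insert 8: appended to row 1. P = [[2, 4, 8], [3]].
Insert 5: 5 bumps 8 from row 1; 8 appends to row 2. P = [[2, 4, 5], [3, 8]].
Insert 6: appended to row 1. P = [[2, 4, 5, 6], [3, 8]].
Insert 1: 1 bumps 2 from row 1; 2 bumps 3 from row 2; 3 starts row 3. P = [[1, 4, 5, 6], [2, 8], [3]].
Insert 7: appended to row 1. P = [[1, 4, 5, 6, 7], [2, 8], [3]].

So P = [[1, 4, 5, 6, 7], [2, 8], [3]].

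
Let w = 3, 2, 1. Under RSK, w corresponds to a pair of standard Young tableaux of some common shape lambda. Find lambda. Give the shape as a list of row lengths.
[1, 1, 1]

Row-insert each entry into an empty tableau.

After inserting 3: P = [[3]].
After inserting 2: P = [[2], [3]].
After inserting 1: P = [[1], [2], [3]].

The final insertion tableau P = [[1], [2], [3]] has shape [1, 1, 1].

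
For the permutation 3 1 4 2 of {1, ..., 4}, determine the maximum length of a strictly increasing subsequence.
2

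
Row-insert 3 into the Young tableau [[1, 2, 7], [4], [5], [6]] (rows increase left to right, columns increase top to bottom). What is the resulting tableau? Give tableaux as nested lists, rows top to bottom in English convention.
In row 1, 3 replaces 7 (the leftmost entry greater than 3); 7 is bumped to row 2. 7 is appended to row 2. The new tableau is [[1, 2, 3], [4, 7], [5], [6]].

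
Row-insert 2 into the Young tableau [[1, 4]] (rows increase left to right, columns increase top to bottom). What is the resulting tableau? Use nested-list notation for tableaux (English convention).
[[1, 2], [4]]

In row 1, 2 replaces 4 (the leftmost entry greater than 2); 4 is bumped to row 2. 4 starts a new row 2. The new tableau is [[1, 2], [4]].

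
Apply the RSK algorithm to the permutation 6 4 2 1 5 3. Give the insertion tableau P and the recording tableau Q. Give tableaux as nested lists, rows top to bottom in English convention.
Insert each entry of the permutation into P by Schensted row insertion, recording in Q the position of each new cell.

Insert 6: appended to row 1. P = [[6]].
Insert 4: 4 bumps 6 from row 1; 6 starts row 2. P = [[4], [6]].
Insert 2: 2 bumps 4 from row 1; 4 bumps 6 from row 2; 6 starts row 3. P = [[2], [4], [6]].
Insert 1: 1 bumps 2 from row 1; 2 bumps 4 from row 2; 4 bumps 6 from row 3; 6 starts row 4. P = [[1], [2], [4], [6]].
Insert 5: appended to row 1. P = [[1, 5], [2], [4], [6]].
Insert 3: 3 bumps 5 from row 1; 5 appends to row 2. P = [[1, 3], [2, 5], [4], [6]].

So P = [[1, 3], [2, 5], [4], [6]], Q = [[1, 5], [2, 6], [3], [4]].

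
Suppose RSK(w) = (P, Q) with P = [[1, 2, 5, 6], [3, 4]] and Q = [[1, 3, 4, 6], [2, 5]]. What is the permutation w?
3 1 4 5 2 6

Reverse the RSK construction: for i from n down to 1, find the cell of Q containing i, remove the entry at that cell from P, and reverse-bump it up through P; the value ejected from row 1 is w(i).

Step i=6: Q has 6 at row 1, column 4; remove that cell from P, ejecting 6. So w(6) = 6. P is now [[1, 2, 5], [3, 4]].
Step i=5: Q has 5 at row 2, column 2; remove 4 from row 2 of P and reverse-bump: 4 enters row 1 and ejects 2. So w(5) = 2. P is now [[1, 4, 5], [3]].
Step i=4: Q has 4 at row 1, column 3; remove that cell from P, ejecting 5. So w(4) = 5. P is now [[1, 4], [3]].
Step i=3: Q has 3 at row 1, column 2; remove that cell from P, ejecting 4. So w(3) = 4. P is now [[1], [3]].
Step i=2: Q has 2 at row 2, column 1; remove 3 from row 2 of P and reverse-bump: 3 enters row 1 and ejects 1. So w(2) = 1. P is now [[3]].
Step i=1: Q has 1 at row 1, column 1; remove that cell from P, ejecting 3. So w(1) = 3. P is now [].

So w = 3 1 4 5 2 6.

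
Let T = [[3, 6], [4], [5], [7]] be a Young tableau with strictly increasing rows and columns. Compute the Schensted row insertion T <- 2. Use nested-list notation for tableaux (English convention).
In row 1, 2 replaces 3 (the leftmost entry greater than 2); 3 is bumped to row 2. In row 2, 3 replaces 4 (the leftmost entry greater than 3); 4 is bumped to row 3. In row 3, 4 replaces 5 (the leftmost entry greater than 4); 5 is bumped to row 4. In row 4, 5 replaces 7 (the leftmost entry greater than 5); 7 is bumped to row 5. 7 starts a new row 5. The new tableau is [[2, 6], [3], [4], [5], [7]].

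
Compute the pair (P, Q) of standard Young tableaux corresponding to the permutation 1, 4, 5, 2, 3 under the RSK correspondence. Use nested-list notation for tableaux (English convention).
Insert each entry of the permutation into P by Schensted row insertion, recording in Q the position of each new cell.

Insert 1: appended to row 1. P = [[1]].
Insert 4: appended to row 1. P = [[1, 4]].
Insert 5: appended to row 1. P = [[1, 4, 5]].
Insert 2: 2 bumps 4 from row 1; 4 starts row 2. P = [[1, 2, 5], [4]].
Insert 3: 3 bumps 5 from row 1; 5 appends to row 2. P = [[1, 2, 3], [4, 5]].

So P = [[1, 2, 3], [4, 5]], Q = [[1, 2, 3], [4, 5]].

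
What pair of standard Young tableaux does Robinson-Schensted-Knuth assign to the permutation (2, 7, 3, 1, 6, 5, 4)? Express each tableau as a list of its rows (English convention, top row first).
P = [[1, 3, 4], [2, 5], [6], [7]], Q = [[1, 2, 5], [3, 6], [4], [7]]

Insert each entry of the permutation into P by Schensted row insertion, recording in Q the position of each new cell.

Insert 2: appended to row 1. P = [[2]].
Insert 7: appended to row 1. P = [[2, 7]].
Insert 3: 3 bumps 7 from row 1; 7 starts row 2. P = [[2, 3], [7]].
Insert 1: 1 bumps 2 from row 1; 2 bumps 7 from row 2; 7 starts row 3. P = [[1, 3], [2], [7]].
Insert 6: appended to row 1. P = [[1, 3, 6], [2], [7]].
Insert 5: 5 bumps 6 from row 1; 6 appends to row 2. P = [[1, 3, 5], [2, 6], [7]].
Insert 4: 4 bumps 5 from row 1; 5 bumps 6 from row 2; 6 bumps 7 from row 3; 7 starts row 4. P = [[1, 3, 4], [2, 5], [6], [7]].

So P = [[1, 3, 4], [2, 5], [6], [7]], Q = [[1, 2, 5], [3, 6], [4], [7]].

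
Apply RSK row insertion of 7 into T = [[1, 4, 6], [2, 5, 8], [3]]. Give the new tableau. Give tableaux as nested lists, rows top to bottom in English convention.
7 is larger than every entry of row 1, so it is appended to row 1. The new tableau is [[1, 4, 6, 7], [2, 5, 8], [3]].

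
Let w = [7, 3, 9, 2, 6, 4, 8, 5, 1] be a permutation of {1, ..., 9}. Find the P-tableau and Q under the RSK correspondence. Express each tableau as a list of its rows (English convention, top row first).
P = [[1, 4, 5], [2, 6, 8], [3, 9], [7]], Q = [[1, 3, 7], [2, 5, 8], [4, 6], [9]]

Insert each entry of the permutation into P by Schensted row insertion, recording in Q the position of each new cell.

After inserting 7: P = [[7]].
After inserting 3: P = [[3], [7]].
After inserting 9: P = [[3, 9], [7]].
After inserting 2: P = [[2, 9], [3], [7]].
After inserting 6: P = [[2, 6], [3, 9], [7]].
After inserting 4: P = [[2, 4], [3, 6], [7, 9]].
After inserting 8: P = [[2, 4, 8], [3, 6], [7, 9]].
After inserting 5: P = [[2, 4, 5], [3, 6, 8], [7, 9]].
After inserting 1: P = [[1, 4, 5], [2, 6, 8], [3, 9], [7]].

So P = [[1, 4, 5], [2, 6, 8], [3, 9], [7]], Q = [[1, 3, 7], [2, 5, 8], [4, 6], [9]].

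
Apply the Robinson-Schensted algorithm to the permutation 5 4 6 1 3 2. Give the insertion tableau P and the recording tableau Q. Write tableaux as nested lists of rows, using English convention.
Insert each entry of the permutation into P by Schensted row insertion, recording in Q the position of each new cell.

Insert 5: appended to row 1. P = [[5]], Q = [[1]].
Insert 4: 4 bumps 5 from row 1; 5 starts row 2. P = [[4], [5]], Q = [[1], [2]].
Insert 6: appended to row 1. P = [[4, 6], [5]], Q = [[1, 3], [2]].
Insert 1: 1 bumps 4 from row 1; 4 bumps 5 from row 2; 5 starts row 3. P = [[1, 6], [4], [5]], Q = [[1, 3], [2], [4]].
Insert 3: 3 bumps 6 from row 1; 6 appends to row 2. P = [[1, 3], [4, 6], [5]], Q = [[1, 3], [2, 5], [4]].
Insert 2: 2 bumps 3 from row 1; 3 bumps 4 from row 2; 4 bumps 5 from row 3; 5 starts row 4. P = [[1, 2], [3, 6], [4], [5]], Q = [[1, 3], [2, 5], [4], [6]].

So P = [[1, 2], [3, 6], [4], [5]], Q = [[1, 3], [2, 5], [4], [6]].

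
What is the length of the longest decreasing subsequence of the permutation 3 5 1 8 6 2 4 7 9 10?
3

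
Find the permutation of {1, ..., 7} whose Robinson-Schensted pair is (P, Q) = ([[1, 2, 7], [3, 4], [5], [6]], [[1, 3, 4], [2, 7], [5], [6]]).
Reverse the RSK construction: for i from n down to 1, find the cell of Q containing i, remove the entry at that cell from P, and reverse-bump it up through P; the value ejected from row 1 is w(i).

Step i=7: Q has 7 at row 2, column 2; remove 4 from row 2 of P and reverse-bump: 4 enters row 1 and ejects 2. So w(7) = 2. P is now [[1, 4, 7], [3], [5], [6]].
Step i=6: Q has 6 at row 4, column 1; remove 6 from row 4 of P and reverse-bump: 6 enters row 3 and ejects 5; 5 enters row 2 and ejects 3; 3 enters row 1 and ejects 1. So w(6) = 1. P is now [[3, 4, 7], [5], [6]].
Step i=5: Q has 5 at row 3, column 1; remove 6 from row 3 of P and reverse-bump: 6 enters row 2 and ejects 5; 5 enters row 1 and ejects 4. So w(5) = 4. P is now [[3, 5, 7], [6]].
Step i=4: Q has 4 at row 1, column 3; remove that cell from P, ejecting 7. So w(4) = 7. P is now [[3, 5], [6]].
Step i=3: Q has 3 at row 1, column 2; remove that cell from P, ejecting 5. So w(3) = 5. P is now [[3], [6]].
Step i=2: Q has 2 at row 2, column 1; remove 6 from row 2 of P and reverse-bump: 6 enters row 1 and ejects 3. So w(2) = 3. P is now [[6]].
Step i=1: Q has 1 at row 1, column 1; remove that cell from P, ejecting 6. So w(1) = 6. P is now [].

So w = 6 3 5 7 4 1 2.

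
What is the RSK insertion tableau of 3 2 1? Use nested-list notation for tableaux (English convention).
Insert 3: appended to row 1. P = [[3]].
Insert 2: 2 bumps 3 from row 1; 3 starts row 2. P = [[2], [3]].
Insert 1: 1 bumps 2 from row 1; 2 bumps 3 from row 2; 3 starts row 3. P = [[1], [2], [3]].

So P = [[1], [2], [3]].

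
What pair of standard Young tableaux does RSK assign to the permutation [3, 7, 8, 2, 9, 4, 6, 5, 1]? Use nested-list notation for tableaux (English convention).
P = [[1, 4, 5, 9], [2, 6, 8], [3], [7]], Q = [[1, 2, 3, 5], [4, 6, 7], [8], [9]]

Insert each entry of the permutation into P by Schensted row insertion, recording in Q the position of each new cell.

Insert 3: appended to row 1. P = [[3]].
Insert 7: appended to row 1. P = [[3, 7]].
Insert 8: appended to row 1. P = [[3, 7, 8]].
Insert 2: 2 bumps 3 from row 1; 3 starts row 2. P = [[2, 7, 8], [3]].
Insert 9: appended to row 1. P = [[2, 7, 8, 9], [3]].
Insert 4: 4 bumps 7 from row 1; 7 appends to row 2. P = [[2, 4, 8, 9], [3, 7]].
Insert 6: 6 bumps 8 from row 1; 8 appends to row 2. P = [[2, 4, 6, 9], [3, 7, 8]].
Insert 5: 5 bumps 6 from row 1; 6 bumps 7 from row 2; 7 starts row 3. P = [[2, 4, 5, 9], [3, 6, 8], [7]].
Insert 1: 1 bumps 2 from row 1; 2 bumps 3 from row 2; 3 bumps 7 from row 3; 7 starts row 4. P = [[1, 4, 5, 9], [2, 6, 8], [3], [7]].

So P = [[1, 4, 5, 9], [2, 6, 8], [3], [7]], Q = [[1, 2, 3, 5], [4, 6, 7], [8], [9]].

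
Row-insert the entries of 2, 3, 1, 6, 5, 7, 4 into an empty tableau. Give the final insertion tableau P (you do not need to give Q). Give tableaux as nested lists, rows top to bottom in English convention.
P = [[1, 3, 4, 7], [2, 5], [6]]

Insert 2: appended to row 1. P = [[2]].
Insert 3: appended to row 1. P = [[2, 3]].
Insert 1: 1 bumps 2 from row 1; 2 starts row 2. P = [[1, 3], [2]].
Insert 6: appended to row 1. P = [[1, 3, 6], [2]].
Insert 5: 5 bumps 6 from row 1; 6 appends to row 2. P = [[1, 3, 5], [2, 6]].
Insert 7: appended to row 1. P = [[1, 3, 5, 7], [2, 6]].
Insert 4: 4 bumps 5 from row 1; 5 bumps 6 from row 2; 6 starts row 3. P = [[1, 3, 4, 7], [2, 5], [6]].

So P = [[1, 3, 4, 7], [2, 5], [6]].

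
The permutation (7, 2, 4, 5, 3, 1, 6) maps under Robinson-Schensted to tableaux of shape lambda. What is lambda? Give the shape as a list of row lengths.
Row-insert each entry into an empty tableau.

After inserting 7: P = [[7]].
After inserting 2: P = [[2], [7]].
After inserting 4: P = [[2, 4], [7]].
After inserting 5: P = [[2, 4, 5], [7]].
After inserting 3: P = [[2, 3, 5], [4], [7]].
After inserting 1: P = [[1, 3, 5], [2], [4], [7]].
After inserting 6: P = [[1, 3, 5, 6], [2], [4], [7]].

The final insertion tableau P = [[1, 3, 5, 6], [2], [4], [7]] has shape [4, 1, 1, 1].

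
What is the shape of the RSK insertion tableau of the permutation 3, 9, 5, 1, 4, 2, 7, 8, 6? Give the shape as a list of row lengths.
Row-insert each entry into an empty tableau.

After inserting 3: P = [[3]].
After inserting 9: P = [[3, 9]].
After inserting 5: P = [[3, 5], [9]].
After inserting 1: P = [[1, 5], [3], [9]].
After inserting 4: P = [[1, 4], [3, 5], [9]].
After inserting 2: P = [[1, 2], [3, 4], [5], [9]].
After inserting 7: P = [[1, 2, 7], [3, 4], [5], [9]].
After inserting 8: P = [[1, 2, 7, 8], [3, 4], [5], [9]].
After inserting 6: P = [[1, 2, 6, 8], [3, 4, 7], [5], [9]].

The final insertion tableau P = [[1, 2, 6, 8], [3, 4, 7], [5], [9]] has shape [4, 3, 1, 1].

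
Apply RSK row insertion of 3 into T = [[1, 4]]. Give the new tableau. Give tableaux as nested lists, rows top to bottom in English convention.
In row 1, 3 replaces 4 (the leftmost entry greater than 3); 4 is bumped to row 2. 4 starts a new row 2. The new tableau is [[1, 3], [4]].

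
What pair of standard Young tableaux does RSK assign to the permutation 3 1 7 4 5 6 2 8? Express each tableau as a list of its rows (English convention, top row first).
Insert each entry of the permutation into P by Schensted row insertion, recording in Q the position of each new cell.

Insert 3: appended to row 1. P = [[3]].
Insert 1: 1 bumps 3 from row 1; 3 starts row 2. P = [[1], [3]].
Insert 7: appended to row 1. P = [[1, 7], [3]].
Insert 4: 4 bumps 7 from row 1; 7 appends to row 2. P = [[1, 4], [3, 7]].
Insert 5: appended to row 1. P = [[1, 4, 5], [3, 7]].
Insert 6: appended to row 1. P = [[1, 4, 5, 6], [3, 7]].
Insert 2: 2 bumps 4 from row 1; 4 bumps 7 from row 2; 7 starts row 3. P = [[1, 2, 5, 6], [3, 4], [7]].
Insert 8: appended to row 1. P = [[1, 2, 5, 6, 8], [3, 4], [7]].

So P = [[1, 2, 5, 6, 8], [3, 4], [7]], Q = [[1, 3, 5, 6, 8], [2, 4], [7]].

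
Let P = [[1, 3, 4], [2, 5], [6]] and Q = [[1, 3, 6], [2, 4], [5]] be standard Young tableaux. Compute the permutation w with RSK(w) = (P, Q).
2 1 6 5 3 4

Reverse the RSK construction: for i from n down to 1, find the cell of Q containing i, remove the entry at that cell from P, and reverse-bump it up through P; the value ejected from row 1 is w(i).

Step i=6: Q has 6 at row 1, column 3; remove that cell from P, ejecting 4. So w(6) = 4. P is now [[1, 3], [2, 5], [6]].
Step i=5: Q has 5 at row 3, column 1; remove 6 from row 3 of P and reverse-bump: 6 enters row 2 and ejects 5; 5 enters row 1 and ejects 3. So w(5) = 3. P is now [[1, 5], [2, 6]].
Step i=4: Q has 4 at row 2, column 2; remove 6 from row 2 of P and reverse-bump: 6 enters row 1 and ejects 5. So w(4) = 5. P is now [[1, 6], [2]].
Step i=3: Q has 3 at row 1, column 2; remove that cell from P, ejecting 6. So w(3) = 6. P is now [[1], [2]].
Step i=2: Q has 2 at row 2, column 1; remove 2 from row 2 of P and reverse-bump: 2 enters row 1 and ejects 1. So w(2) = 1. P is now [[2]].
Step i=1: Q has 1 at row 1, column 1; remove that cell from P, ejecting 2. So w(1) = 2. P is now [].

So w = 2 1 6 5 3 4.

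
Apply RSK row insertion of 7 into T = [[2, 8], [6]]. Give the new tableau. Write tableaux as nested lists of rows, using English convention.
[[2, 7], [6, 8]]

In row 1, 7 replaces 8 (the leftmost entry greater than 7); 8 is bumped to row 2. 8 is appended to row 2. The new tableau is [[2, 7], [6, 8]].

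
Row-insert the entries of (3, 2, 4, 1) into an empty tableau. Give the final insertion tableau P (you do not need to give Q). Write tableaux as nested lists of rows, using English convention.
P = [[1, 4], [2], [3]]

Insert 3: appended to row 1. P = [[3]].
Insert 2: 2 bumps 3 from row 1; 3 starts row 2. P = [[2], [3]].
Insert 4: appended to row 1. P = [[2, 4], [3]].
Insert 1: 1 bumps 2 from row 1; 2 bumps 3 from row 2; 3 starts row 3. P = [[1, 4], [2], [3]].

So P = [[1, 4], [2], [3]].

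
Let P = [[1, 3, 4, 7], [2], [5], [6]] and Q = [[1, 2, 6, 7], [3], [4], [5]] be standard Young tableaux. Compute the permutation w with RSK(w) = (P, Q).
2 6 5 3 1 4 7

Reverse RSK: for i = n, n-1, ..., 1, locate i in Q, remove the corresponding corner cell from P, and reverse-bump its entry up through P; the value ejected from row 1 is w(i).

So w = 2 6 5 3 1 4 7.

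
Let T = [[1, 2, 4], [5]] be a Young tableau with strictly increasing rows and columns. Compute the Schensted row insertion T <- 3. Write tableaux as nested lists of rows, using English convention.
[[1, 2, 3], [4], [5]]

In row 1, 3 replaces 4 (the leftmost entry greater than 3); 4 is bumped to row 2. In row 2, 4 replaces 5 (the leftmost entry greater than 4); 5 is bumped to row 3. 5 starts a new row 3. The new tableau is [[1, 2, 3], [4], [5]].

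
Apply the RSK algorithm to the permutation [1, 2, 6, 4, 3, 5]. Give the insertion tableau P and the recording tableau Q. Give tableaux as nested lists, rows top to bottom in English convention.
Insert each entry of the permutation into P by Schensted row insertion, recording in Q the position of each new cell.

Insert 1: appended to row 1. P = [[1]].
Insert 2: appended to row 1. P = [[1, 2]].
Insert 6: appended to row 1. P = [[1, 2, 6]].
Insert 4: 4 bumps 6 from row 1; 6 starts row 2. P = [[1, 2, 4], [6]].
Insert 3: 3 bumps 4 from row 1; 4 bumps 6 from row 2; 6 starts row 3. P = [[1, 2, 3], [4], [6]].
Insert 5: appended to row 1. P = [[1, 2, 3, 5], [4], [6]].

So P = [[1, 2, 3, 5], [4], [6]], Q = [[1, 2, 3, 6], [4], [5]].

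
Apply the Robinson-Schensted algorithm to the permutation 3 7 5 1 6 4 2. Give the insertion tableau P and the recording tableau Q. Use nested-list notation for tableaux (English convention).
Insert each entry of the permutation into P by Schensted row insertion, recording in Q the position of each new cell.

Insert 3: appended to row 1. P = [[3]], Q = [[1]].
Insert 7: appended to row 1. P = [[3, 7]], Q = [[1, 2]].
Insert 5: 5 bumps 7 from row 1; 7 starts row 2. P = [[3, 5], [7]], Q = [[1, 2], [3]].
Insert 1: 1 bumps 3 from row 1; 3 bumps 7 from row 2; 7 starts row 3. P = [[1, 5], [3], [7]], Q = [[1, 2], [3], [4]].
Insert 6: appended to row 1. P = [[1, 5, 6], [3], [7]], Q = [[1, 2, 5], [3], [4]].
Insert 4: 4 bumps 5 from row 1; 5 appends to row 2. P = [[1, 4, 6], [3, 5], [7]], Q = [[1, 2, 5], [3, 6], [4]].
Insert 2: 2 bumps 4 from row 1; 4 bumps 5 from row 2; 5 bumps 7 from row 3; 7 starts row 4. P = [[1, 2, 6], [3, 4], [5], [7]], Q = [[1, 2, 5], [3, 6], [4], [7]].

So P = [[1, 2, 6], [3, 4], [5], [7]], Q = [[1, 2, 5], [3, 6], [4], [7]].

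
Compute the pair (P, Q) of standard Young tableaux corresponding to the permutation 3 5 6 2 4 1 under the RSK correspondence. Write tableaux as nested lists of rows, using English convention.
Insert each entry of the permutation into P by Schensted row insertion, recording in Q the position of each new cell.

Insert 3: appended to row 1. P = [[3]].
Insert 5: appended to row 1. P = [[3, 5]].
Insert 6: appended to row 1. P = [[3, 5, 6]].
Insert 2: 2 bumps 3 from row 1; 3 starts row 2. P = [[2, 5, 6], [3]].
Insert 4: 4 bumps 5 from row 1; 5 appends to row 2. P = [[2, 4, 6], [3, 5]].
Insert 1: 1 bumps 2 from row 1; 2 bumps 3 from row 2; 3 starts row 3. P = [[1, 4, 6], [2, 5], [3]].

So P = [[1, 4, 6], [2, 5], [3]], Q = [[1, 2, 3], [4, 5], [6]].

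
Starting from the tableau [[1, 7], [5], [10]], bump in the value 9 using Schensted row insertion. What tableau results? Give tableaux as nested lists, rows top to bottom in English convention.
[[1, 7, 9], [5], [10]]

9 is larger than every entry of row 1, so it is appended to row 1. The new tableau is [[1, 7, 9], [5], [10]].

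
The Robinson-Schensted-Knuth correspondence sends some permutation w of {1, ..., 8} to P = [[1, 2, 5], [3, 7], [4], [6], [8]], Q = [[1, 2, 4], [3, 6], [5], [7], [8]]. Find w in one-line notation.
Reverse the RSK construction: for i from n down to 1, find the cell of Q containing i, remove the entry at that cell from P, and reverse-bump it up through P; the value ejected from row 1 is w(i).

Step i=8: Q has 8 at row 5, column 1; remove 8 from row 5 of P and reverse-bump: 8 enters row 4 and ejects 6; 6 enters row 3 and ejects 4; 4 enters row 2 and ejects 3; 3 enters row 1 and ejects 2. So w(8) = 2. P is now [[1, 3, 5], [4, 7], [6], [8]].
Step i=7: Q has 7 at row 4, column 1; remove 8 from row 4 of P and reverse-bump: 8 enters row 3 and ejects 6; 6 enters row 2 and ejects 4; 4 enters row 1 and ejects 3. So w(7) = 3. P is now [[1, 4, 5], [6, 7], [8]].
Step i=6: Q has 6 at row 2, column 2; remove 7 from row 2 of P and reverse-bump: 7 enters row 1 and ejects 5. So w(6) = 5. P is now [[1, 4, 7], [6], [8]].
Step i=5: Q has 5 at row 3, column 1; remove 8 from row 3 of P and reverse-bump: 8 enters row 2 and ejects 6; 6 enters row 1 and ejects 4. So w(5) = 4. P is now [[1, 6, 7], [8]].
Step i=4: Q has 4 at row 1, column 3; remove that cell from P, ejecting 7. So w(4) = 7. P is now [[1, 6], [8]].
Step i=3: Q has 3 at row 2, column 1; remove 8 from row 2 of P and reverse-bump: 8 enters row 1 and ejects 6. So w(3) = 6. P is now [[1, 8]].
Step i=2: Q has 2 at row 1, column 2; remove that cell from P, ejecting 8. So w(2) = 8. P is now [[1]].
Step i=1: Q has 1 at row 1, column 1; remove that cell from P, ejecting 1. So w(1) = 1. P is now [].

So w = 1 8 6 7 4 5 3 2.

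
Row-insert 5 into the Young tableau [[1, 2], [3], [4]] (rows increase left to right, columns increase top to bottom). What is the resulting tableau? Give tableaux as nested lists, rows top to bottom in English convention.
5 is larger than every entry of row 1, so it is appended to row 1. The new tableau is [[1, 2, 5], [3], [4]].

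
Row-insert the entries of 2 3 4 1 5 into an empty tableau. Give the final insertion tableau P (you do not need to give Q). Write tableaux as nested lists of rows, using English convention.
Insert 2: appended to row 1. P = [[2]].
Insert 3: appended to row 1. P = [[2, 3]].
Insert 4: appended to row 1. P = [[2, 3, 4]].
Insert 1: 1 bumps 2 from row 1; 2 starts row 2. P = [[1, 3, 4], [2]].
Insert 5: appended to row 1. P = [[1, 3, 4, 5], [2]].

So P = [[1, 3, 4, 5], [2]].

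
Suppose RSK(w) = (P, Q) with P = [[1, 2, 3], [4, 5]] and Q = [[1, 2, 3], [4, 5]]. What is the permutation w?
Reverse the RSK construction: for i from n down to 1, find the cell of Q containing i, remove the entry at that cell from P, and reverse-bump it up through P; the value ejected from row 1 is w(i).

Step i=5: Q has 5 at row 2, column 2; remove 5 from row 2 of P and reverse-bump: 5 enters row 1 and ejects 3. So w(5) = 3. P is now [[1, 2, 5], [4]].
Step i=4: Q has 4 at row 2, column 1; remove 4 from row 2 of P and reverse-bump: 4 enters row 1 and ejects 2. So w(4) = 2. P is now [[1, 4, 5]].
Step i=3: Q has 3 at row 1, column 3; remove that cell from P, ejecting 5. So w(3) = 5. P is now [[1, 4]].
Step i=2: Q has 2 at row 1, column 2; remove that cell from P, ejecting 4. So w(2) = 4. P is now [[1]].
Step i=1: Q has 1 at row 1, column 1; remove that cell from P, ejecting 1. So w(1) = 1. P is now [].

So w = 1 4 5 2 3.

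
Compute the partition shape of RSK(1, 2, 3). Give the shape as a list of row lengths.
[3]

Row-insert each entry into an empty tableau.

After inserting 1: P = [[1]].
After inserting 2: P = [[1, 2]].
After inserting 3: P = [[1, 2, 3]].

The final insertion tableau P = [[1, 2, 3]] has shape [3].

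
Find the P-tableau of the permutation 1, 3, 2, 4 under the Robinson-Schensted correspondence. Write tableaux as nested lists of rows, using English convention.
P = [[1, 2, 4], [3]]

Insert 1: appended to row 1. P = [[1]].
Insert 3: appended to row 1. P = [[1, 3]].
Insert 2: 2 bumps 3 from row 1; 3 starts row 2. P = [[1, 2], [3]].
Insert 4: appended to row 1. P = [[1, 2, 4], [3]].

So P = [[1, 2, 4], [3]].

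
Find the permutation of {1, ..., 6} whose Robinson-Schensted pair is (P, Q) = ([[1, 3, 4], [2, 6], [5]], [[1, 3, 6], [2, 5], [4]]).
Reverse RSK: for i = n, n-1, ..., 1, locate i in Q, remove the corresponding corner cell from P, and reverse-bump its entry up through P; the value ejected from row 1 is w(i).

So w = 5 2 6 1 3 4.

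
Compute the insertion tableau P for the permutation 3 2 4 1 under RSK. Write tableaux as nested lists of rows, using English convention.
P = [[1, 4], [2], [3]]

Insert 3: appended to row 1. P = [[3]].
Insert 2: 2 bumps 3 from row 1; 3 starts row 2. P = [[2], [3]].
Insert 4: appended to row 1. P = [[2, 4], [3]].
Insert 1: 1 bumps 2 from row 1; 2 bumps 3 from row 2; 3 starts row 3. P = [[1, 4], [2], [3]].

So P = [[1, 4], [2], [3]].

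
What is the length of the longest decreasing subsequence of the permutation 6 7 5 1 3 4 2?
4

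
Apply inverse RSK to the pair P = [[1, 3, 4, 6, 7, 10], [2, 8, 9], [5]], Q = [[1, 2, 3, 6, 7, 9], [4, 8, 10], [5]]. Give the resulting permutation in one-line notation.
Reverse RSK: for i = n, n-1, ..., 1, locate i in Q, remove the corresponding corner cell from P, and reverse-bump its entry up through P; the value ejected from row 1 is w(i).

So w = 2 3 5 4 1 8 9 6 10 7.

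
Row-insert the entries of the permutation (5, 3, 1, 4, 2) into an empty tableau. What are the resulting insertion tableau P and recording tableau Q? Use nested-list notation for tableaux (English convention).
P = [[1, 2], [3, 4], [5]], Q = [[1, 4], [2, 5], [3]]

Insert each entry of the permutation into P by Schensted row insertion, recording in Q the position of each new cell.

Insert 5: appended to row 1. P = [[5]], Q = [[1]].
Insert 3: 3 bumps 5 from row 1; 5 starts row 2. P = [[3], [5]], Q = [[1], [2]].
Insert 1: 1 bumps 3 from row 1; 3 bumps 5 from row 2; 5 starts row 3. P = [[1], [3], [5]], Q = [[1], [2], [3]].
Insert 4: appended to row 1. P = [[1, 4], [3], [5]], Q = [[1, 4], [2], [3]].
Insert 2: 2 bumps 4 from row 1; 4 appends to row 2. P = [[1, 2], [3, 4], [5]], Q = [[1, 4], [2, 5], [3]].

So P = [[1, 2], [3, 4], [5]], Q = [[1, 4], [2, 5], [3]].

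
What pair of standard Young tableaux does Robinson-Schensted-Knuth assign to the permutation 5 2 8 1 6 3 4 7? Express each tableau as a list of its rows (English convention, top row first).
P = [[1, 3, 4, 7], [2, 6], [5, 8]], Q = [[1, 3, 7, 8], [2, 5], [4, 6]]

Insert each entry of the permutation into P by Schensted row insertion, recording in Q the position of each new cell.

Insert 5: appended to row 1. P = [[5]].
Insert 2: 2 bumps 5 from row 1; 5 starts row 2. P = [[2], [5]].
Insert 8: appended to row 1. P = [[2, 8], [5]].
Insert 1: 1 bumps 2 from row 1; 2 bumps 5 from row 2; 5 starts row 3. P = [[1, 8], [2], [5]].
Insert 6: 6 bumps 8 from row 1; 8 appends to row 2. P = [[1, 6], [2, 8], [5]].
Insert 3: 3 bumps 6 from row 1; 6 bumps 8 from row 2; 8 appends to row 3. P = [[1, 3], [2, 6], [5, 8]].
Insert 4: appended to row 1. P = [[1, 3, 4], [2, 6], [5, 8]].
Insert 7: appended to row 1. P = [[1, 3, 4, 7], [2, 6], [5, 8]].

So P = [[1, 3, 4, 7], [2, 6], [5, 8]], Q = [[1, 3, 7, 8], [2, 5], [4, 6]].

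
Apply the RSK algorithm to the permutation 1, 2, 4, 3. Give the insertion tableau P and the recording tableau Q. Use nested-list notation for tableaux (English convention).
Insert each entry of the permutation into P by Schensted row insertion, recording in Q the position of each new cell.

Insert 1: appended to row 1. P = [[1]], Q = [[1]].
Insert 2: appended to row 1. P = [[1, 2]], Q = [[1, 2]].
Insert 4: appended to row 1. P = [[1, 2, 4]], Q = [[1, 2, 3]].
Insert 3: 3 bumps 4 from row 1; 4 starts row 2. P = [[1, 2, 3], [4]], Q = [[1, 2, 3], [4]].

So P = [[1, 2, 3], [4]], Q = [[1, 2, 3], [4]].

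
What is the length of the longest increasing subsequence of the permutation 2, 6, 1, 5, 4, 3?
2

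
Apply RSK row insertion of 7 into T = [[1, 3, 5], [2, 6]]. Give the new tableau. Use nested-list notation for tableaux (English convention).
7 is larger than every entry of row 1, so it is appended to row 1. The new tableau is [[1, 3, 5, 7], [2, 6]].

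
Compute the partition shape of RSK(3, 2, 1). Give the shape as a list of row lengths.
[1, 1, 1]

RSK row insertion gives P = [[1], [2], [3]], which has shape [1, 1, 1].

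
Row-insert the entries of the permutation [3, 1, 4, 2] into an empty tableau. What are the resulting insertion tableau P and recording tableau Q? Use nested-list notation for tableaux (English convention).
P = [[1, 2], [3, 4]], Q = [[1, 3], [2, 4]]

Insert each entry of the permutation into P by Schensted row insertion, recording in Q the position of each new cell.

Insert 3: appended to row 1. P = [[3]].
Insert 1: 1 bumps 3 from row 1; 3 starts row 2. P = [[1], [3]].
Insert 4: appended to row 1. P = [[1, 4], [3]].
Insert 2: 2 bumps 4 from row 1; 4 appends to row 2. P = [[1, 2], [3, 4]].

So P = [[1, 2], [3, 4]], Q = [[1, 3], [2, 4]].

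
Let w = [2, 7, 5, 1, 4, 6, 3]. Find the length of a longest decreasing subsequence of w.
4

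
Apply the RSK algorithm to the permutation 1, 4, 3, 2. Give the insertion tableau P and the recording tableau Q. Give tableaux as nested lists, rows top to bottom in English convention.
Insert each entry of the permutation into P by Schensted row insertion, recording in Q the position of each new cell.

Insert 1: appended to row 1. P = [[1]].
Insert 4: appended to row 1. P = [[1, 4]].
Insert 3: 3 bumps 4 from row 1; 4 starts row 2. P = [[1, 3], [4]].
Insert 2: 2 bumps 3 from row 1; 3 bumps 4 from row 2; 4 starts row 3. P = [[1, 2], [3], [4]].

So P = [[1, 2], [3], [4]], Q = [[1, 2], [3], [4]].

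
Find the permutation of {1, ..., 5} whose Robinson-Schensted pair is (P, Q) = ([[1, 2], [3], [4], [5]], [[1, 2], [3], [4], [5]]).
Reverse the RSK construction: for i from n down to 1, find the cell of Q containing i, remove the entry at that cell from P, and reverse-bump it up through P; the value ejected from row 1 is w(i).

Step i=5: Q has 5 at row 4, column 1; remove 5 from row 4 of P and reverse-bump: 5 enters row 3 and ejects 4; 4 enters row 2 and ejects 3; 3 enters row 1 and ejects 2. So w(5) = 2. P is now [[1, 3], [4], [5]].
Step i=4: Q has 4 at row 3, column 1; remove 5 from row 3 of P and reverse-bump: 5 enters row 2 and ejects 4; 4 enters row 1 and ejects 3. So w(4) = 3. P is now [[1, 4], [5]].
Step i=3: Q has 3 at row 2, column 1; remove 5 from row 2 of P and reverse-bump: 5 enters row 1 and ejects 4. So w(3) = 4. P is now [[1, 5]].
Step i=2: Q has 2 at row 1, column 2; remove that cell from P, ejecting 5. So w(2) = 5. P is now [[1]].
Step i=1: Q has 1 at row 1, column 1; remove that cell from P, ejecting 1. So w(1) = 1. P is now [].

So w = 1 5 4 3 2.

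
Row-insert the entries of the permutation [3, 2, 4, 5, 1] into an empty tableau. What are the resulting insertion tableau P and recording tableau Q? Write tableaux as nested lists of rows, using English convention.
Insert each entry of the permutation into P by Schensted row insertion, recording in Q the position of each new cell.

Insert 3: appended to row 1. P = [[3]], Q = [[1]].
Insert 2: 2 bumps 3 from row 1; 3 starts row 2. P = [[2], [3]], Q = [[1], [2]].
Insert 4: appended to row 1. P = [[2, 4], [3]], Q = [[1, 3], [2]].
Insert 5: appended to row 1. P = [[2, 4, 5], [3]], Q = [[1, 3, 4], [2]].
Insert 1: 1 bumps 2 from row 1; 2 bumps 3 from row 2; 3 starts row 3. P = [[1, 4, 5], [2], [3]], Q = [[1, 3, 4], [2], [5]].

So P = [[1, 4, 5], [2], [3]], Q = [[1, 3, 4], [2], [5]].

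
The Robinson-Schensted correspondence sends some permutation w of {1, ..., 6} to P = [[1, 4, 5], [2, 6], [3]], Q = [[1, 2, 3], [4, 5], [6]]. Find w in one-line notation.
3 4 6 2 5 1

Reverse the RSK construction: for i from n down to 1, find the cell of Q containing i, remove the entry at that cell from P, and reverse-bump it up through P; the value ejected from row 1 is w(i).

Step i=6: Q has 6 at row 3, column 1; remove 3 from row 3 of P and reverse-bump: 3 enters row 2 and ejects 2; 2 enters row 1 and ejects 1. So w(6) = 1. P is now [[2, 4, 5], [3, 6]].
Step i=5: Q has 5 at row 2, column 2; remove 6 from row 2 of P and reverse-bump: 6 enters row 1 and ejects 5. So w(5) = 5. P is now [[2, 4, 6], [3]].
Step i=4: Q has 4 at row 2, column 1; remove 3 from row 2 of P and reverse-bump: 3 enters row 1 and ejects 2. So w(4) = 2. P is now [[3, 4, 6]].
Step i=3: Q has 3 at row 1, column 3; remove that cell from P, ejecting 6. So w(3) = 6. P is now [[3, 4]].
Step i=2: Q has 2 at row 1, column 2; remove that cell from P, ejecting 4. So w(2) = 4. P is now [[3]].
Step i=1: Q has 1 at row 1, column 1; remove that cell from P, ejecting 3. So w(1) = 3. P is now [].

So w = 3 4 6 2 5 1.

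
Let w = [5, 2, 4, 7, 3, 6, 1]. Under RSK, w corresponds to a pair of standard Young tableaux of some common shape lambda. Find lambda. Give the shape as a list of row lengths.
[3, 2, 1, 1]

Row-insert each entry into an empty tableau.

After inserting 5: P = [[5]].
After inserting 2: P = [[2], [5]].
After inserting 4: P = [[2, 4], [5]].
After inserting 7: P = [[2, 4, 7], [5]].
After inserting 3: P = [[2, 3, 7], [4], [5]].
After inserting 6: P = [[2, 3, 6], [4, 7], [5]].
After inserting 1: P = [[1, 3, 6], [2, 7], [4], [5]].

The final insertion tableau P = [[1, 3, 6], [2, 7], [4], [5]] has shape [3, 2, 1, 1].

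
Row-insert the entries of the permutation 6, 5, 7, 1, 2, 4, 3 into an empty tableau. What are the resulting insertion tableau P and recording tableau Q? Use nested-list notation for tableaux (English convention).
Insert each entry of the permutation into P by Schensted row insertion, recording in Q the position of each new cell.

Insert 6: appended to row 1. P = [[6]], Q = [[1]].
Insert 5: 5 bumps 6 from row 1; 6 starts row 2. P = [[5], [6]], Q = [[1], [2]].
Insert 7: appended to row 1. P = [[5, 7], [6]], Q = [[1, 3], [2]].
Insert 1: 1 bumps 5 from row 1; 5 bumps 6 from row 2; 6 starts row 3. P = [[1, 7], [5], [6]], Q = [[1, 3], [2], [4]].
Insert 2: 2 bumps 7 from row 1; 7 appends to row 2. P = [[1, 2], [5, 7], [6]], Q = [[1, 3], [2, 5], [4]].
Insert 4: appended to row 1. P = [[1, 2, 4], [5, 7], [6]], Q = [[1, 3, 6], [2, 5], [4]].
Insert 3: 3 bumps 4 from row 1; 4 bumps 5 from row 2; 5 bumps 6 from row 3; 6 starts row 4. P = [[1, 2, 3], [4, 7], [5], [6]], Q = [[1, 3, 6], [2, 5], [4], [7]].

So P = [[1, 2, 3], [4, 7], [5], [6]], Q = [[1, 3, 6], [2, 5], [4], [7]].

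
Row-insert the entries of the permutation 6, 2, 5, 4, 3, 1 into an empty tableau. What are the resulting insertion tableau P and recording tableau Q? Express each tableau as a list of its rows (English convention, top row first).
Insert each entry of the permutation into P by Schensted row insertion, recording in Q the position of each new cell.

Insert 6: appended to row 1. P = [[6]].
Insert 2: 2 bumps 6 from row 1; 6 starts row 2. P = [[2], [6]].
Insert 5: appended to row 1. P = [[2, 5], [6]].
Insert 4: 4 bumps 5 from row 1; 5 bumps 6 from row 2; 6 starts row 3. P = [[2, 4], [5], [6]].
Insert 3: 3 bumps 4 from row 1; 4 bumps 5 from row 2; 5 bumps 6 from row 3; 6 starts row 4. P = [[2, 3], [4], [5], [6]].
Insert 1: 1 bumps 2 from row 1; 2 bumps 4 from row 2; 4 bumps 5 from row 3; 5 bumps 6 from row 4; 6 starts row 5. P = [[1, 3], [2], [4], [5], [6]].

So P = [[1, 3], [2], [4], [5], [6]], Q = [[1, 3], [2], [4], [5], [6]].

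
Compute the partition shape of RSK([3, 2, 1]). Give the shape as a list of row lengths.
RSK row insertion gives P = [[1], [2], [3]], which has shape [1, 1, 1].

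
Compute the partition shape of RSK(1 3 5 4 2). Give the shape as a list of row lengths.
[3, 1, 1]

Row-insert each entry into an empty tableau.

After inserting 1: P = [[1]].
After inserting 3: P = [[1, 3]].
After inserting 5: P = [[1, 3, 5]].
After inserting 4: P = [[1, 3, 4], [5]].
After inserting 2: P = [[1, 2, 4], [3], [5]].

The final insertion tableau P = [[1, 2, 4], [3], [5]] has shape [3, 1, 1].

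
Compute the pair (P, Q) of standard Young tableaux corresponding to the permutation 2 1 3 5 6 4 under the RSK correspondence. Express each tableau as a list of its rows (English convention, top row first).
Insert each entry of the permutation into P by Schensted row insertion, recording in Q the position of each new cell.

Insert 2: appended to row 1. P = [[2]], Q = [[1]].
Insert 1: 1 bumps 2 from row 1; 2 starts row 2. P = [[1], [2]], Q = [[1], [2]].
Insert 3: appended to row 1. P = [[1, 3], [2]], Q = [[1, 3], [2]].
Insert 5: appended to row 1. P = [[1, 3, 5], [2]], Q = [[1, 3, 4], [2]].
Insert 6: appended to row 1. P = [[1, 3, 5, 6], [2]], Q = [[1, 3, 4, 5], [2]].
Insert 4: 4 bumps 5 from row 1; 5 appends to row 2. P = [[1, 3, 4, 6], [2, 5]], Q = [[1, 3, 4, 5], [2, 6]].

So P = [[1, 3, 4, 6], [2, 5]], Q = [[1, 3, 4, 5], [2, 6]].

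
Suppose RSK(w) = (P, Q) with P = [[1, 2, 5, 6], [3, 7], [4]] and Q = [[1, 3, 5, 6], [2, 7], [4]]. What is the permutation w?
4 1 3 2 5 7 6

Reverse RSK: for i = n, n-1, ..., 1, locate i in Q, remove the corresponding corner cell from P, and reverse-bump its entry up through P; the value ejected from row 1 is w(i).

So w = 4 1 3 2 5 7 6.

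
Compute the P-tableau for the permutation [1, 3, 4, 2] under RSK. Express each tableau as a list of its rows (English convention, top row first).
Insert 1: appended to row 1. P = [[1]].
Insert 3: appended to row 1. P = [[1, 3]].
Insert 4: appended to row 1. P = [[1, 3, 4]].
Insert 2: 2 bumps 3 from row 1; 3 starts row 2. P = [[1, 2, 4], [3]].

So P = [[1, 2, 4], [3]].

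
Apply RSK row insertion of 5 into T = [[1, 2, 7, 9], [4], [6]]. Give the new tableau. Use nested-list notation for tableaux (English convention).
In row 1, 5 replaces 7 (the leftmost entry greater than 5); 7 is bumped to row 2. 7 is appended to row 2. The new tableau is [[1, 2, 5, 9], [4, 7], [6]].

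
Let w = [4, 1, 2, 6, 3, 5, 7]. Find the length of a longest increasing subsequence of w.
5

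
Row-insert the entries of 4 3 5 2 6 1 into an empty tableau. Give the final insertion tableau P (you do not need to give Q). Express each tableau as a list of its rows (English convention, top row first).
Insert 4: appended to row 1. P = [[4]].
Insert 3: 3 bumps 4 from row 1; 4 starts row 2. P = [[3], [4]].
Insert 5: appended to row 1. P = [[3, 5], [4]].
Insert 2: 2 bumps 3 from row 1; 3 bumps 4 from row 2; 4 starts row 3. P = [[2, 5], [3], [4]].
Insert 6: appended to row 1. P = [[2, 5, 6], [3], [4]].
Insert 1: 1 bumps 2 from row 1; 2 bumps 3 from row 2; 3 bumps 4 from row 3; 4 starts row 4. P = [[1, 5, 6], [2], [3], [4]].

So P = [[1, 5, 6], [2], [3], [4]].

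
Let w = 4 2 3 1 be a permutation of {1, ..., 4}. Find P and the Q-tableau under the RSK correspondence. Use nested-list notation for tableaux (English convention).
Insert each entry of the permutation into P by Schensted row insertion, recording in Q the position of each new cell.

Insert 4: appended to row 1. P = [[4]], Q = [[1]].
Insert 2: 2 bumps 4 from row 1; 4 starts row 2. P = [[2], [4]], Q = [[1], [2]].
Insert 3: appended to row 1. P = [[2, 3], [4]], Q = [[1, 3], [2]].
Insert 1: 1 bumps 2 from row 1; 2 bumps 4 from row 2; 4 starts row 3. P = [[1, 3], [2], [4]], Q = [[1, 3], [2], [4]].

So P = [[1, 3], [2], [4]], Q = [[1, 3], [2], [4]].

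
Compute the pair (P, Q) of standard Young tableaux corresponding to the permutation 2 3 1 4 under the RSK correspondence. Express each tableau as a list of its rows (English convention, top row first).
P = [[1, 3, 4], [2]], Q = [[1, 2, 4], [3]]

Insert each entry of the permutation into P by Schensted row insertion, recording in Q the position of each new cell.

Insert 2: appended to row 1. P = [[2]].
Insert 3: appended to row 1. P = [[2, 3]].
Insert 1: 1 bumps 2 from row 1; 2 starts row 2. P = [[1, 3], [2]].
Insert 4: appended to row 1. P = [[1, 3, 4], [2]].

So P = [[1, 3, 4], [2]], Q = [[1, 2, 4], [3]].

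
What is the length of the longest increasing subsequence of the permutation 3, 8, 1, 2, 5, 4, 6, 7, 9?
6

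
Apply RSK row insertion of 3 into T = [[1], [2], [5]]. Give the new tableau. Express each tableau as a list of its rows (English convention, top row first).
3 is larger than every entry of row 1, so it is appended to row 1. The new tableau is [[1, 3], [2], [5]].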